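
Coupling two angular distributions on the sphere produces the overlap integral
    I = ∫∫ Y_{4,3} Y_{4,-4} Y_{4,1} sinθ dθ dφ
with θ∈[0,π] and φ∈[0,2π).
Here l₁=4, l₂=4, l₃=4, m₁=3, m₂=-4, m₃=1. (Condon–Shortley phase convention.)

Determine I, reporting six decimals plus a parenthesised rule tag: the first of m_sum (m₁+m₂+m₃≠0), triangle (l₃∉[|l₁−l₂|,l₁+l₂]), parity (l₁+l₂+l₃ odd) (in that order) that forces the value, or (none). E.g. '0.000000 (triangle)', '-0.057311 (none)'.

-0.168431 (none)

m-sum 0 ✓  L=12 even ✓  0≤4≤8 ✓
Π(2lᵢ+1) = 9×9×9 = 729
triangle coeff Δ(4,4,4) = 1/450450
Σ_t [0,4]: t=0:+1/13824 t=1:−1/216 t=2:+1/64 t=3:−1/216 t=4:+1/13824 = 5/768
(3j)²=18/1001 [(4 4 4; 0 0 0)], sign=+1
Σ_t [0,0]: t=0:+1/3456 = 1/3456
(3j)²=35/1287 [(4 4 4; 3 -4 1)], sign=-1
⇒ 4πI² = 7290/20449
I = (-1)√(7290/20449/(4π)) = -0.16843130
No selection rule forces the value: the integral is nonzero (none).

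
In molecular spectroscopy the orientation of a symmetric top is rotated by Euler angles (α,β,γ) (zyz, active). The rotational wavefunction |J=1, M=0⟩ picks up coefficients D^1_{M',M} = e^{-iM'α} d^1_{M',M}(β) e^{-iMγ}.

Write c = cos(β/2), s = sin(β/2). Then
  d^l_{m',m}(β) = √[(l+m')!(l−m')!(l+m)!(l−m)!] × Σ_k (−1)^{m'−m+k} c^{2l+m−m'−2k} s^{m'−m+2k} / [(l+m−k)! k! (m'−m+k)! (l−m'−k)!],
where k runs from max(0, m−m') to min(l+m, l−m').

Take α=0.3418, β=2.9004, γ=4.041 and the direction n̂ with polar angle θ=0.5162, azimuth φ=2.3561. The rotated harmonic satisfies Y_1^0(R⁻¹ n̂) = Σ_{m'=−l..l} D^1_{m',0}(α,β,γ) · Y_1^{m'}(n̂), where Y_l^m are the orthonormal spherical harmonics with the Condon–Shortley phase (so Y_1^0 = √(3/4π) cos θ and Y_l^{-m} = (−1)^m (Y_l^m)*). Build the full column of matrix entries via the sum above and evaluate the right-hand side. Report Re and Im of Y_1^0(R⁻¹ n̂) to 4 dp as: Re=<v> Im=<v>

Need the full column D^1_{m',0} for m'=−1..1 at α=0.3418, β=2.9004, γ=4.0410.
cos(β/2)=0.120304, sin(β/2)=0.992737
d^1_{-1,0}: single k=1 term ⇒ +0.168900;  D = +0.159130+0.056613i
d^1_{0,0}: k∈[0..1] ⇒ +0.014473 -0.985527 = -0.971054;  D = -0.971054+0.000000i
d^1_{1,0}: single k=0 term ⇒ -0.168900;  D = -0.159130+0.056613i
Y_1^{m'}(θ=0.5162,φ=2.3561) and Σ D·Y over m':
  (+0.1591+0.0566i)·(-0.1206-0.1206i)  (-0.9711+0.0000i)·(+0.4249+0.0000i)  (-0.1591+0.0566i)·(+0.1206-0.1206i)
Y_1^0(R⁻¹ n̂) = -0.437356+0.000000i

Re=-0.4374 Im=0.0000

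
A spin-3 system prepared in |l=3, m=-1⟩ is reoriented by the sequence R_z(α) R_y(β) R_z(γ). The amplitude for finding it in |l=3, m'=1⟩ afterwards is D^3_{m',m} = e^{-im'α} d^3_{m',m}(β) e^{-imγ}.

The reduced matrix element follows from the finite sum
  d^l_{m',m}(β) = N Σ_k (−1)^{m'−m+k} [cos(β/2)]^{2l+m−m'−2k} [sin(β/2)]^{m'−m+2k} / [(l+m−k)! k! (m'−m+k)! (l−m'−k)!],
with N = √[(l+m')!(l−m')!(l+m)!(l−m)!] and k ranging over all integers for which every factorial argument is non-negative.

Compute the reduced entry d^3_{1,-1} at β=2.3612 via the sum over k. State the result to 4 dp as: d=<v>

d=-0.1136

d^3_{1,-1}(β=2.3612) via the finite sum:
With c≡cos(β/2)=0.380370 and s≡sin(β/2)=0.924834, N=[24·2·2·24]^{1/2}=48.000000
k: max(0,(-1)−(1))=0 … min(3+(-1),3−(1))=2
  k=0: (−1)^2·48.0000/(8)·0.3804^4·0.9248^2 = +0.107425
  k=1: (−1)^3·48.0000/(6)·0.3804^2·0.9248^4 = -0.846756
  k=2: (−1)^4·48.0000/(48)·0.3804^0·0.9248^6 = +0.625726
d^3_{1,-1}(2.3612) = +0.107425 -0.846756 +0.625726 = -0.113606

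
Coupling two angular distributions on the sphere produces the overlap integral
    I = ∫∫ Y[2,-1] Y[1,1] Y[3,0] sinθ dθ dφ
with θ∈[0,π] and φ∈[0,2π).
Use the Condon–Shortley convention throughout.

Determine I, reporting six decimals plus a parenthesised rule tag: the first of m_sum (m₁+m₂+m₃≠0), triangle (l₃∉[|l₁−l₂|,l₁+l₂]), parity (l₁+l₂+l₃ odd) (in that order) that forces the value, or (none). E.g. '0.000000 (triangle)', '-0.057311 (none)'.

0.143048 (none)

Rules hold: Σm=0, L=6 even, 1≤3≤3.
N = 5·3·7 = 105
Δ = 0!·4!·2!/7! = 1/105
Racah Σ t=0..0: t=0:+1/4 = 1/4
⇒ 3j(2 1 3; 0 0 0)² = 3/35, sgn -1
Racah Σ t=0..0: t=0:+1/12 = 1/12
⇒ 3j(2 1 3; -1 1 0)² = 1/35, sgn -1
4πI² = N·(3j₀)²·(3jₘ)² = 9/35
I = +1·√(0.257143/4π) = 0.14304817
No selection rule forces the value: the integral is nonzero (none).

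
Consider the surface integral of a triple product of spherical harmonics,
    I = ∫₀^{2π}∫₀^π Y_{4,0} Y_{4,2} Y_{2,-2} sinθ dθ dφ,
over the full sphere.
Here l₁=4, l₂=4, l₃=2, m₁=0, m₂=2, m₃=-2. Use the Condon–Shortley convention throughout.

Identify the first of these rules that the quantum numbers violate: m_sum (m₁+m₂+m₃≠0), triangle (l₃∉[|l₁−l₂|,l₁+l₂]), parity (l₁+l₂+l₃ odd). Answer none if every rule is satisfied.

azimuthal sum: 0 + 2 − 2 = 0  ✓
0 ≤ 2 ≤ 8 (triangle on l)  ✓
L = 4 + 4 + 2 = 10 (even)  ✓

none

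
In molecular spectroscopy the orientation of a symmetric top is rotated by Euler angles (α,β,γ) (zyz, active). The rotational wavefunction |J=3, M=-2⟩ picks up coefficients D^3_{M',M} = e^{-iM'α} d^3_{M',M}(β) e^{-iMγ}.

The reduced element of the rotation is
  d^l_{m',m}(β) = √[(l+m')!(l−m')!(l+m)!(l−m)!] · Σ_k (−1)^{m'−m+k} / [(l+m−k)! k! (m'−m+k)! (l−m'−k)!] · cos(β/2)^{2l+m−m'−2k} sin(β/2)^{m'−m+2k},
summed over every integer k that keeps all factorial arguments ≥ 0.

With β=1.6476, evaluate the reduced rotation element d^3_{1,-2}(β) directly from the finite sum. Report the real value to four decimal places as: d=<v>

d^3_{1,-2}(β=1.6476) via the finite sum:
Half-angle: c=0.679438, s=0.733733. N=√(24·2·1·120)=75.894664
k: max(0,(-2)−(1))=0 … min(3+(-2),3−(1))=1
  k=0: (−1)^3·75.8947/(12)·0.6794^3·0.7337^3 = -0.783598
  k=1: (−1)^4·75.8947/(24)·0.6794^1·0.7337^5 = +0.456920
d^3_{1,-2}(1.6476) = -0.783598 +0.456920 = -0.326678

d=-0.3267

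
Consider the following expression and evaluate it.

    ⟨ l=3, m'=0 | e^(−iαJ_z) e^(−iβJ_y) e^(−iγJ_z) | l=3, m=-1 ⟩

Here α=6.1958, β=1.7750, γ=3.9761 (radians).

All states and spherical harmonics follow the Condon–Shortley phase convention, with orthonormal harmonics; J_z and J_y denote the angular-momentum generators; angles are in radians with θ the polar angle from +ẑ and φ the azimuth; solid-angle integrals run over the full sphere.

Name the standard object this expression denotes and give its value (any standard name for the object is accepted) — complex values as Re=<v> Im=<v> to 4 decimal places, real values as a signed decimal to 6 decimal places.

Wigner D-matrix element, Re=-0.2262 Im=-0.2496

This is a Wigner D-matrix element — the rotation-matrix element ⟨l m'| R(α,β,γ) |l m⟩ in the angular-momentum basis.
Split into d^3_{0,-1}(β=1.7750) × two z-phases.
With c≡cos(β/2)=0.631353 and s≡sin(β/2)=0.775496, N=[6·6·2·24]^{1/2}=41.569219
k: max(0,(-1)−(0))=0 … min(3+(-1),3−(0))=2
  k=0: (−1)^1·41.5692/(12)·0.6314^5·0.7755^1 = -0.269482
  k=1: (−1)^2·41.5692/(4)·0.6314^3·0.7755^3 = +1.219738
  k=2: (−1)^3·41.5692/(12)·0.6314^1·0.7755^5 = -0.613423
d^3_{0,-1}(1.7750) = -0.269482 +1.219738 -0.613423 = +0.336832
Phases: e^{-i·(0)·6.1958}=+1.000000+0.000000i, e^{-i·(-1)·3.9761}=-0.671543-0.740966i ⇒ D=-0.226197-0.249581i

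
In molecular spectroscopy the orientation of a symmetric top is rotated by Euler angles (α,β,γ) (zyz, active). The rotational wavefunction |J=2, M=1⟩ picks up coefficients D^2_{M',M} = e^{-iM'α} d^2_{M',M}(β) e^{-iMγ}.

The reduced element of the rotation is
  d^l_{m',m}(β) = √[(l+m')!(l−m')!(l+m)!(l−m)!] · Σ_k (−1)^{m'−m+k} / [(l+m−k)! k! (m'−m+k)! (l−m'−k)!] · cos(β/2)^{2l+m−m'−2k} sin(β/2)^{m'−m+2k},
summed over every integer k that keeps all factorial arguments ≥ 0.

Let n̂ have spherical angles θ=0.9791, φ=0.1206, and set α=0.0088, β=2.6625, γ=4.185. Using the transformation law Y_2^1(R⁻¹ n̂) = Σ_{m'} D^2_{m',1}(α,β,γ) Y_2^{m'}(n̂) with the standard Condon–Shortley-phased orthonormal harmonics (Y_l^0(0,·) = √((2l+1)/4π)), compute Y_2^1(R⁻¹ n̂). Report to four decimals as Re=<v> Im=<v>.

Need the full column D^2_{m',1} for m'=−2..2 at α=0.0088, β=2.6625, γ=4.1850.
cos(β/2)=0.237262, sin(β/2)=0.971446
d^2_{-2,1}: single k=3 term ⇒ +0.435024;  D = -0.225520+0.372004i
d^2_{-1,1}: k∈[2..3] ⇒ +0.159373 -0.890582 = -0.731210;  D = +0.373548-0.628593i
d^2_{0,1}: k∈[1..2] ⇒ +0.031782 -0.532794 = -0.501012;  D = +0.252149-0.432937i
d^2_{1,1}: k∈[0..1] ⇒ +0.003169 -0.159373 = -0.156204;  D = +0.077423-0.135666i
d^2_{2,1}: single k=0 term ⇒ -0.025950;  D = +0.012663-0.022650i
Y_2^{m'}(θ=0.9791,φ=0.1206) and Σ D·Y over m':
  (-0.2255+0.3720i)·(+0.2584-0.0636i)  (+0.3735-0.6286i)·(+0.3551-0.0430i)  (+0.2521-0.4329i)·(-0.0210+0.0000i)  (+0.0774-0.1357i)·(-0.3551-0.0430i)  (+0.0127-0.0227i)·(+0.2584+0.0636i)
Y_2^1(R⁻¹ n̂) = +0.037036-0.079902i

Re=0.0370 Im=-0.0799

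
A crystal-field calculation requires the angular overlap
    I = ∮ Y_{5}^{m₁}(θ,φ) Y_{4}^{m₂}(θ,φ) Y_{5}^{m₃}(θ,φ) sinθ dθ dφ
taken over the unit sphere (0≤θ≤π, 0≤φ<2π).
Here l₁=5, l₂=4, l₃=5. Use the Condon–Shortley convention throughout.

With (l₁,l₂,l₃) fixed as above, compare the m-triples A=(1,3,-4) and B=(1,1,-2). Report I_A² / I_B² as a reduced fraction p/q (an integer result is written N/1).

12/7

Same 5,4,5: normalisation and zero-m 3j drop out of the ratio.
A: Δ: 4! 6! 4! / 15! → 1/3153150; sum: t=3:−1/17280 t=4:+1/103680 = -1/20736; 3j²(5 4 5; 1 3 -4) = Δ·Π!·Σ² = 10/429  (sign +1)
B: Δ: 4! 6! 4! / 15! → 1/3153150; sum: t=1:−1/5184 t=2:+1/1152 t=3:−1/2880 t=4:+1/103680 = 7/20736; 3j²(5 4 5; 1 1 -2) = Δ·Π!·Σ² = 35/2574  (sign -1)
I_A²/I_B² = (10/429)/(35/2574) = 12/7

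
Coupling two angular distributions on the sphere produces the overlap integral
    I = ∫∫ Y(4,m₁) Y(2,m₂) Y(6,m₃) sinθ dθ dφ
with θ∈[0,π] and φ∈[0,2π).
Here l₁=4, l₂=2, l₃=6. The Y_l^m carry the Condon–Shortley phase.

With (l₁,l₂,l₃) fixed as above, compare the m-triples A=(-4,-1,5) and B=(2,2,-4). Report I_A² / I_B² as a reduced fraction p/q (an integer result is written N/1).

11/14

Shared (l₁,l₂,l₃)=(4,2,6): N and (l;000)² cancel in I_A²/I_B².
A: Δ = 0!·8!·4!/13! = 1/6435; Racah Σ t=0..0: t=0:+1/241920 = 1/241920; ⇒ 3j(4 2 6; -4 -1 5)² = 1/39, sgn -1
B: Δ = 0!·8!·4!/13! = 1/6435; Racah Σ t=0..0: t=0:+1/34560 = 1/34560; ⇒ 3j(4 2 6; 2 2 -4)² = 14/429, sgn +1
I_A²/I_B² = (1/39)/(14/429) = 11/14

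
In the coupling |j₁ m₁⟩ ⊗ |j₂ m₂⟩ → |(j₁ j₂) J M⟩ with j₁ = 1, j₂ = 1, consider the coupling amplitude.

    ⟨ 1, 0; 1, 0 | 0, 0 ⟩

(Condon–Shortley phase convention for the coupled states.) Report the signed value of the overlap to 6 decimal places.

-0.577350  (= −√(1/3))

triangle: 2!*0!*0!/3! = 2/6
(j±m)!: 1!*1!*1!*1!*0!*0! = 1
prefactor² = (2J+1)*Δ*N² = 1/3
  k=1: −1/(1!*1!*0!*0!*0!*0!) = -1
Σ = -1  ⇒  CG² = 1/3*(-1)² = 1/3
CG = −√(1/3) = -0.577350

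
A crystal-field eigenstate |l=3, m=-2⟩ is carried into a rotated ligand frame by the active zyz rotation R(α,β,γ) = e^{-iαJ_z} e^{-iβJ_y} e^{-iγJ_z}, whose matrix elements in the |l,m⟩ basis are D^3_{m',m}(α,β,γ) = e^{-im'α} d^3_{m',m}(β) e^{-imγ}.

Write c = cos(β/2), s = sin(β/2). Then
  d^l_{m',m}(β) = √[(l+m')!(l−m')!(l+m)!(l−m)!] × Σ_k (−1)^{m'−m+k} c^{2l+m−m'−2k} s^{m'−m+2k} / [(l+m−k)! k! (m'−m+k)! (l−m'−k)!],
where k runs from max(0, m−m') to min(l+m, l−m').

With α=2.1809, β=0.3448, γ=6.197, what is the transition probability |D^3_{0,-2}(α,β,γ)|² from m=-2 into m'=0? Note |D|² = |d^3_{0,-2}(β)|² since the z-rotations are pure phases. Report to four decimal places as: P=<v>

First d^3_{0,-2}(β=0.3448), then the phase factors e^{-i(0)α} and e^{-i(-2)γ}:
With c≡cos(β/2)=0.985176 and s≡sin(β/2)=0.171547, N=[6·6·1·120]^{1/2}=65.726707
k∈{0,1} keeps every argument non-negative
  k=0: (−1)^2·65.7267/(12)·0.9852^4·0.1715^2 = +0.151839
  k=1: (−1)^3·65.7267/(12)·0.9852^2·0.1715^4 = -0.004604
d^3_{0,-2}(0.3448) = +0.151839 -0.004604 = +0.147235
|D^3_{0,-2}|² = |d^3_{0,-2}(β)|² = (+0.147235)² = 0.021678 (the z-rotation phases have unit modulus)

P=0.0217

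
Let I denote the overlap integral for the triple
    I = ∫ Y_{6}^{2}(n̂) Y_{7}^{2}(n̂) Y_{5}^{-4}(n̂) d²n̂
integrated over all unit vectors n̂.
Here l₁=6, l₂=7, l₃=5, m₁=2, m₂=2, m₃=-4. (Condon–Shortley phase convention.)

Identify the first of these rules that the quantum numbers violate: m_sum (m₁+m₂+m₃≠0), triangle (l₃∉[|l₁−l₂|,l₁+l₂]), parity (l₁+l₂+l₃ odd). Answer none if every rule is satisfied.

none

m₁+m₂+m₃ = 2 + 2 − 4 = 0  ✓
triangle: |6−7|=1 ≤ l₃=5 ≤ 6+7=13  ✓
parity: l₁+l₂+l₃ = 18 is even  ✓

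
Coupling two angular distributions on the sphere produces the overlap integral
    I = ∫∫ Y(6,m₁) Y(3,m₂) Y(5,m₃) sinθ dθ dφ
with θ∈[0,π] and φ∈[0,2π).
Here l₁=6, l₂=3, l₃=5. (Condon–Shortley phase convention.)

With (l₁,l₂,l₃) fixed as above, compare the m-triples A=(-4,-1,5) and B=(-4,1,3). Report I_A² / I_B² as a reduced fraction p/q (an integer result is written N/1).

Same 6,3,5: normalisation and zero-m 3j drop out of the ratio.
A: Δ: 4! 8! 2! / 15! → 1/675675; sum: t=2:+1/322560 = 1/322560; 3j²(6 3 5; -4 -1 5) = Δ·Π!·Σ² = 18/1001  (sign +1)
B: Δ: 4! 8! 2! / 15! → 1/675675; sum: t=2:+1/322560 t=3:−1/30240 t=4:+1/69120 = -1/64512; 3j²(6 3 5; -4 1 3) = Δ·Π!·Σ² = 10/1001  (sign -1)
I_A²/I_B² = (18/1001)/(10/1001) = 9/5

9/5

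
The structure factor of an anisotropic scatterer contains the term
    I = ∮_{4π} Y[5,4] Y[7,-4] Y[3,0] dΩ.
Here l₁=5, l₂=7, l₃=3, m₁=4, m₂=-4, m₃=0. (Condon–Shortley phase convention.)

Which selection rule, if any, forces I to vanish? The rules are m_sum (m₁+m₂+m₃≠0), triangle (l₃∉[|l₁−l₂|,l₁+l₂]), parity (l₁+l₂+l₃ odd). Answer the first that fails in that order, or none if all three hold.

m₁+m₂+m₃ = 4 − 4 + 0 = 0  ✓
triangle: |5−7|=2 ≤ l₃=3 ≤ 5+7=12  ✓
parity: l₁+l₂+l₃ = 15 is odd  ✗

parity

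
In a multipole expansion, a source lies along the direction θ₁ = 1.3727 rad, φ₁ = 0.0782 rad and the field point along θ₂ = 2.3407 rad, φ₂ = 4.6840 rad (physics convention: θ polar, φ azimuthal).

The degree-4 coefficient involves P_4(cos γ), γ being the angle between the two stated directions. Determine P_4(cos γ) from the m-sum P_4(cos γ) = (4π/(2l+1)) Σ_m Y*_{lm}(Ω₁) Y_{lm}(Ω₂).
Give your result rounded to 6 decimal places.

Addition theorem: P_4(cos γ) = (4π/9) Σ_m Y*_{lm}(Ω₁) Y_{lm}(Ω₂), m = −4…4:
  term(m=-4) = (0.043782, 0.019886)   from Y*(Ω₁)=(0.389074, 0.125833), Y(Ω₂)=(0.116838, 0.013325)
  term(m=-3) = (-0.023533, 0.071067)   from Y*(Ω₁)=(0.225802, 0.053967), Y(Ω₂)=(-0.027430, 0.321290)
  term(m=-2) = (0.094474, 0.020450)   from Y*(Ω₁)=(-0.231523, -0.036508), Y(Ω₂)=(-0.411745, -0.023403)
  term(m=-1) = (-0.002453, 0.022930)   from Y*(Ω₁)=(-0.248342, -0.019460), Y(Ω₂)=(0.002628, -0.092538)
  term(m=+0) = (-0.070220, 0.000000)   from Y*(Ω₁)=(0.199994, -0.000000), Y(Ω₂)=(-0.351109, 0.000000)
  term(m=+1) = (-0.002453, -0.022930)   from Y*(Ω₁)=(0.248342, -0.019460), Y(Ω₂)=(-0.002628, -0.092538)
  term(m=+2) = (0.094474, -0.020450)   from Y*(Ω₁)=(-0.231523, 0.036508), Y(Ω₂)=(-0.411745, 0.023403)
  term(m=+3) = (-0.023533, -0.071067)   from Y*(Ω₁)=(-0.225802, 0.053967), Y(Ω₂)=(0.027430, 0.321290)
  term(m=+4) = (0.043782, -0.019886)   from Y*(Ω₁)=(0.389074, -0.125833), Y(Ω₂)=(0.116838, -0.013325)
Σ over m = (0.154320, 0.000000); ×(4π/9) → (0.215471, 0.000000). Real part: 0.215471

0.215471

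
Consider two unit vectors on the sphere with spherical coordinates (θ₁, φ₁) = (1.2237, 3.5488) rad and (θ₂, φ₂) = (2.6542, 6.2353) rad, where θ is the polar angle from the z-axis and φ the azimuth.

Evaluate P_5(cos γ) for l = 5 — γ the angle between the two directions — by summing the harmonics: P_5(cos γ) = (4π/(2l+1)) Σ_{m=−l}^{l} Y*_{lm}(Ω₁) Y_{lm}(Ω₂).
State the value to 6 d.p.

0.359137

Expand P_5 via completeness: Σ_{m} conj(Y_{5,m}) at Ω₁ times Y_{5,m} at Ω₂ —
  [-5]  conj(Y_{5,-5})(Ω₁) = 0.15312 - 0.30501j ; Y_{5,-5}(Ω₂) = 0.01016 + 0.00248j ; Δ = 0.00231 - 0.00272j
  [-4]  conj(Y_{5,-4})(Ω₁) = -0.02264 + 0.38975j ; Y_{5,-4}(Ω₂) = -0.06124 - 0.01188j ; Δ = 0.00602 - 0.02360j
  [-3]  conj(Y_{5,-3})(Ω₁) = -0.00408 - 0.01120j ; Y_{5,-3}(Ω₂) = 0.21192 + 0.03066j ; Δ = -0.00052 - 0.00250j
  [-2]  conj(Y_{5,-2})(Ω₁) = -0.22842 - 0.24207j ; Y_{5,-2}(Ω₂) = -0.43873 - 0.04215j ; Δ = 0.09001 + 0.11583j
  [-1]  conj(Y_{5,-1})(Ω₁) = 0.09370 + 0.04041j ; Y_{5,-1}(Ω₂) = 0.42985 + 0.02060j ; Δ = 0.03945 + 0.01930j
  [+0]  conj(Y_{5,0})(Ω₁) = 0.30806 + 0.00000j ; Y_{5,0}(Ω₂) = 0.12935 + 0.00000j ; Δ = 0.03985 + 0.00000j
  [+1]  conj(Y_{5,1})(Ω₁) = -0.09370 + 0.04041j ; Y_{5,1}(Ω₂) = -0.42985 + 0.02060j ; Δ = 0.03945 - 0.01930j
  [+2]  conj(Y_{5,2})(Ω₁) = -0.22842 + 0.24207j ; Y_{5,2}(Ω₂) = -0.43873 + 0.04215j ; Δ = 0.09001 - 0.11583j
  [+3]  conj(Y_{5,3})(Ω₁) = 0.00408 - 0.01120j ; Y_{5,3}(Ω₂) = -0.21192 + 0.03066j ; Δ = -0.00052 + 0.00250j
  [+4]  conj(Y_{5,4})(Ω₁) = -0.02264 - 0.38975j ; Y_{5,4}(Ω₂) = -0.06124 + 0.01188j ; Δ = 0.00602 + 0.02360j
  [+5]  conj(Y_{5,5})(Ω₁) = -0.15312 - 0.30501j ; Y_{5,5}(Ω₂) = -0.01016 + 0.00248j ; Δ = 0.00231 + 0.00272j
Σ over m = 0.31437 + 0.00000j; ×(4π/11) → 0.35914 + 0.00000j. Real part: 0.359137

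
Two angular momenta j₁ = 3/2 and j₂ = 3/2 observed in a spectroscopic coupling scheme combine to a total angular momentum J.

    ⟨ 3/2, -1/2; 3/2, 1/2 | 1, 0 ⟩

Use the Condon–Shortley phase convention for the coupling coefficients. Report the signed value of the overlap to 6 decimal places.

−√(1/20) = -0.223607

√[3·2!1!1!/5! · 1!2!2!1!1!1!] = √(1/5)
  +(−1)^1/∏(1,1,1,1,0,0)! = -1  (running -1)
  +(−1)^2/∏(2,0,0,0,1,1)! = 1/2  (running -1/2)
⟨..|..⟩ = √(1/5)·(-1/2) = -0.223607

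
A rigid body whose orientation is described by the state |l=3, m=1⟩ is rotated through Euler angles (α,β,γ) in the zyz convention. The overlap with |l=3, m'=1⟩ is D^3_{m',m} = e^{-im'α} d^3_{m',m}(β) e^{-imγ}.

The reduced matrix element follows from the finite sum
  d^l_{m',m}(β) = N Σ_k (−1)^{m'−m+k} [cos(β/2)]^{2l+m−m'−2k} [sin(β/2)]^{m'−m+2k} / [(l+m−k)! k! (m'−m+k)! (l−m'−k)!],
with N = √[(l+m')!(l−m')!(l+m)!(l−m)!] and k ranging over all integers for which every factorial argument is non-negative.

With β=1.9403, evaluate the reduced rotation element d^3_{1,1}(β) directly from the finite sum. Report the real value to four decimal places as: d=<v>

d=0.3648

d^3_{1,1}(β=1.9403) via the finite sum:
Half-angle: c=0.565176, s=0.824970. N=√(24·2·24·2)=48.000000
Admissible k: 0..2 (factorial args all ≥0)
  k=0: (−1)^0·48.0000/(48)·0.5652^6·0.8250^0 = +0.032591
  k=1: (−1)^1·48.0000/(6)·0.5652^4·0.8250^2 = -0.555522
  k=2: (−1)^2·48.0000/(8)·0.5652^2·0.8250^4 = +0.887712
d^3_{1,1}(1.9403) = +0.032591 -0.555522 +0.887712 = +0.364781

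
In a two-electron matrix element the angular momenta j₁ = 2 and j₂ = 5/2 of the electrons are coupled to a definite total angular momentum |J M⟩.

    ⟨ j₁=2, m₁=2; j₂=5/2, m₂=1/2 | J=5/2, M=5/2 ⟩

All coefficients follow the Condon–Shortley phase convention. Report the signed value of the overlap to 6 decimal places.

+√(3/14) ≈ +0.462910

triangle: 2!×2!×3!/8! = 24/40320
(j±m)!: 4!×0!×3!×2!×5!×0! = 34560
prefactor² = (2J+1)×Δ×N² = 864/7
  k=0: +1/(0!×2!×0!×3!×2!×0!) = 1/24
Σ = 1/24  ⇒  CG² = 864/7×(1/24)² = 3/14
CG = +√(3/14) = +0.462910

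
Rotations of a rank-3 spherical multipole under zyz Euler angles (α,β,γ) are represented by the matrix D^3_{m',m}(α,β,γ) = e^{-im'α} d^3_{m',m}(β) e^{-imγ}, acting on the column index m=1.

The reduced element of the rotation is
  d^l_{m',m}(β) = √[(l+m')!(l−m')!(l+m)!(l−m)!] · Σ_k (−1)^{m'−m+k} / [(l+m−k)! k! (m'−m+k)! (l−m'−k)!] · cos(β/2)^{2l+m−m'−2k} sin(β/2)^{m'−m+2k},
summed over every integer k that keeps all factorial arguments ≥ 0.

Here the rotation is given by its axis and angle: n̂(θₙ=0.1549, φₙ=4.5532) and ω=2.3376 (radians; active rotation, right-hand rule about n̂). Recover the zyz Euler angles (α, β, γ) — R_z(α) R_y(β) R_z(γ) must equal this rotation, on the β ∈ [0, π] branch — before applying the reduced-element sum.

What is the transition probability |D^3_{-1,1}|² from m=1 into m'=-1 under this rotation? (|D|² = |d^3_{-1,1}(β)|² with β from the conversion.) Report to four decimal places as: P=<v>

P=0.0128

Axis–angle → zyz. n̂ = (sinθₙcosφₙ, sinθₙsinφₙ, cosθₙ) = (-0.024456, -0.152331, +0.988027), ω = 2.3376.
R = I cosω + sinω [n̂]ₓ + (1−cosω) n̂n̂ᵀ gives
  R = [-0.692824, -0.705200, -0.150627; +0.717820, -0.654532, -0.237322; +0.068769, -0.272546, +0.959682]
β = atan2(√(R₁₃²+R₂₃²), R₃₃) = 0.284927; α = atan2(R₂₃, R₁₃) mod 2π = 4.146848; γ = atan2(R₃₂, −R₃₁) mod 2π = 4.465226
Split into d^3_{-1,1}(β=0.2849) × two z-phases.
c=cos(0.284927/2)=0.989869, s=sin(0.284927/2)=0.141982; N=√[2·24·24·2]=48.000000
k: max(0,(1)−(-1))=2 … min(3+(1),3−(-1))=4
  k=2: (−1)^0·48.0000/(8)·0.9899^4·0.1420^2 = +0.116126
  k=3: (−1)^1·48.0000/(6)·0.9899^2·0.1420^4 = -0.003186
  k=4: (−1)^2·48.0000/(48)·0.9899^0·0.1420^6 = +0.000008
d^3_{-1,1}(0.2849) = +0.116126 -0.003186 +0.000008 = +0.112949
|D^3_{-1,1}|² = |d^3_{-1,1}(β)|² = (+0.112949)² = 0.012757 (the z-rotation phases have unit modulus)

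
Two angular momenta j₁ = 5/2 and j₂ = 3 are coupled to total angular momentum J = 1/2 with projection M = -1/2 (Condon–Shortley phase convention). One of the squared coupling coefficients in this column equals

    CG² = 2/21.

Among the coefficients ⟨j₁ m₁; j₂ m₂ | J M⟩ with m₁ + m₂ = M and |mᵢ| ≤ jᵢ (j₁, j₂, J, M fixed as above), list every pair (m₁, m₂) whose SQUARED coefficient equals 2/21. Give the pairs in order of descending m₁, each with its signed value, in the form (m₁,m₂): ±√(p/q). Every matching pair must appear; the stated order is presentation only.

Admissible pairs with m₁+m₂ = M = -1/2: (-5/2,2), (-3/2,1), (-1/2,0), (1/2,-1), (3/2,-2), (5/2,-3)
  (m₁,m₂)=(5/2,-3): CG² = 2/7, CG = +√(2/7)
  (m₁,m₂)=(3/2,-2): CG² = 5/21, CG = −√(5/21)
  (m₁,m₂)=(1/2,-1): CG² = 4/21, CG = +√(4/21)
  (m₁,m₂)=(-1/2,0): CG² = 1/7, CG = −√(1/7)
  (m₁,m₂)=(-3/2,1): CG² = 2/21, CG = +√(2/21)   ← matches the target
  (m₁,m₂)=(-5/2,2): CG² = 1/21, CG = −√(1/21)
Pairs with CG² = 2/21: (-3/2,1): +√(2/21)

(-3/2,1): +√(2/21)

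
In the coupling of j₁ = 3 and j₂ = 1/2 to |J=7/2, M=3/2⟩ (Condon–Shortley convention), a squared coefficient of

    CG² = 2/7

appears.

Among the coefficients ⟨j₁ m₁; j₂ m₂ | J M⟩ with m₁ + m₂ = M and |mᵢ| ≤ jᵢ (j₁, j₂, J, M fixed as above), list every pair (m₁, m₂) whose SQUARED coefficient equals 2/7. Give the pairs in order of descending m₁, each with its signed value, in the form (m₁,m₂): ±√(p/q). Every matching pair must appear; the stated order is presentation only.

Admissible pairs with m₁+m₂ = M = 3/2: (1,1/2), (2,-1/2)
  (m₁,m₂)=(2,-1/2): CG² = 2/7, CG = +√(2/7)   ← matches the target
  (m₁,m₂)=(1,1/2): CG² = 5/7, CG = +√(5/7)
Pairs with CG² = 2/7: (2,-1/2): +√(2/7)

(2,-1/2): +√(2/7)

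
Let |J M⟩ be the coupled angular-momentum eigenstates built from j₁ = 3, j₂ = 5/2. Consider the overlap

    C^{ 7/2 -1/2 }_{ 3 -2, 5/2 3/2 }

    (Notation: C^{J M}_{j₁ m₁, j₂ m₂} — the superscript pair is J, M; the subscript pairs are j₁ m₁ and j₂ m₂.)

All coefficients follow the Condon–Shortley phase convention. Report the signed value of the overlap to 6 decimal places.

√[8·2!4!3!/10! · 1!5!4!1!3!4!] = √(9216/35)
  +(−1)^1/∏(1,1,4,3,0,0)! = -1/144  (running -1/144)
  +(−1)^2/∏(2,0,3,2,1,1)! = 1/24  (running 5/144)
⟨..|..⟩ = √(9216/35)·(5/144) = +0.563436

+√(20/63) ≈ +0.563436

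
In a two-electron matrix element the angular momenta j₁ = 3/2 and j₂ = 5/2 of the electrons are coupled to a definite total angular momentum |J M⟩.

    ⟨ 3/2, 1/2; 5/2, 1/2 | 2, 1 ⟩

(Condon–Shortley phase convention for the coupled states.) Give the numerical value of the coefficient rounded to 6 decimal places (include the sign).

triangle: 2!*1!*3!/7! = 12/5040
(j±m)!: 2!*1!*3!*2!*3!*1! = 144
prefactor² = (2J+1)*Δ*N² = 12/7
  k=0: +1/(0!*2!*1!*3!*0!*0!) = 1/12
  k=1: −1/(1!*1!*0!*2!*1!*1!) = -1/2
Σ = -5/12  ⇒  CG² = 12/7*(-5/12)² = 25/84
CG = −√(25/84) = -0.545545

−√(25/84) = -0.545545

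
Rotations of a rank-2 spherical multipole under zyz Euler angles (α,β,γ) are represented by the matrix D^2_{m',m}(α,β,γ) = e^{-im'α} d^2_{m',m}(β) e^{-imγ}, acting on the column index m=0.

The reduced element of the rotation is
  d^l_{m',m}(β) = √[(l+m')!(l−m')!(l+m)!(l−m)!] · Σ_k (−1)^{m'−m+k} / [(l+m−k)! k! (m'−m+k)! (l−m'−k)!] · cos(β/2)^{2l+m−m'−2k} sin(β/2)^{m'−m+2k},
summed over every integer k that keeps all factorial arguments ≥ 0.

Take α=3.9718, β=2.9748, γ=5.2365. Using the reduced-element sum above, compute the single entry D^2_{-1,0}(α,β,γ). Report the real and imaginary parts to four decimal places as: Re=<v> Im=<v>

D^2_{-1,0}(3.9718,2.9748,5.2365) = e^{-i·-1·3.9718}·d^2_{-1,0}(2.9748)·e^{-i·0·5.2365}. Compute d first:
Half-angle: c=0.083300, s=0.996525. N=√(1·6·2·2)=4.898979
The bounds max(0,m−m')=1 and min(l+m,l−m')=2 give 2 terms
  k=1: (−1)^0·4.8990/(2)·0.0833^3·0.9965^1 = +0.001411
  k=2: (−1)^1·4.8990/(2)·0.0833^1·0.9965^3 = -0.201922
d^2_{-1,0}(2.9748) = +0.001411 -0.201922 = -0.200511
Phases: e^{-i·(-1)·3.9718}=-0.674723-0.738071i, e^{-i·(0)·5.2365}=+1.000000+0.000000i ⇒ D=+0.135289+0.147991i

Re=0.1353 Im=0.1480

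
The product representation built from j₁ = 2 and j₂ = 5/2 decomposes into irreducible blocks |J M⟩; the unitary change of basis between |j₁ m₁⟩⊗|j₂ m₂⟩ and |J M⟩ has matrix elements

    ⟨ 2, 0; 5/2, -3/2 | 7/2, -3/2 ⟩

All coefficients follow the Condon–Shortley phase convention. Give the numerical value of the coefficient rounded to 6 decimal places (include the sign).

+0.534522  (= +√(2/7))

√[8·1!3!4!/9! · 2!2!1!4!2!5!] = √(512/7)
  +(−1)^0/∏(0,1,2,1,1,3)! = 1/12  (running 1/12)
  +(−1)^1/∏(1,0,1,0,2,4)! = -1/48  (running 1/16)
⟨..|..⟩ = √(512/7)·(1/16) = +0.534522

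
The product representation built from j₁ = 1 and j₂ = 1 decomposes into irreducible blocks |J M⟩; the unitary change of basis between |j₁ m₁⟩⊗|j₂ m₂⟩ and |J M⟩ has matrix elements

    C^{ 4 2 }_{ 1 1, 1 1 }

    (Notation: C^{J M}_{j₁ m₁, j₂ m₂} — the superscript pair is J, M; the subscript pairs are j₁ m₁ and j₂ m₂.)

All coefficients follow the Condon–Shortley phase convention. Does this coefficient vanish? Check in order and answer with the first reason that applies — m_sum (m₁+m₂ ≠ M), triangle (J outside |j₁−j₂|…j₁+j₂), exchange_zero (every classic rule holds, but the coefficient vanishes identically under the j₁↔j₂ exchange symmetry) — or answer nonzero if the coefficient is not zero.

triangle

m-sum: m₁+m₂ = 1+1 = 2, M = 2  ✓
triangle: need |j₁−j₂| ≤ J ≤ j₁+j₂, i.e. J ∈ [0, 2]; J = 4 is outside ✗ ⇒ coefficient is 0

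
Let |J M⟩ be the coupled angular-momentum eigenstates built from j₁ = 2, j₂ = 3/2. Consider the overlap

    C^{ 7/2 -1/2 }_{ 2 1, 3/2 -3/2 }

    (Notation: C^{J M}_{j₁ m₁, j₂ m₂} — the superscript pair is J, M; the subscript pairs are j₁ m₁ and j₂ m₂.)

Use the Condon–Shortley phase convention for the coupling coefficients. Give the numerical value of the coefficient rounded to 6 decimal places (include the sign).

+0.338062

triangle: 0!×4!×3!/8! = 144/40320
(j±m)!: 3!×1!×0!×3!×3!×4! = 5184
prefactor² = (2J+1)×Δ×N² = 5184/35
  k=0: +1/(0!×0!×1!×0!×3!×3!) = 1/36
Σ = 1/36  ⇒  CG² = 5184/35×(1/36)² = 4/35
CG = +√(4/35) = +0.338062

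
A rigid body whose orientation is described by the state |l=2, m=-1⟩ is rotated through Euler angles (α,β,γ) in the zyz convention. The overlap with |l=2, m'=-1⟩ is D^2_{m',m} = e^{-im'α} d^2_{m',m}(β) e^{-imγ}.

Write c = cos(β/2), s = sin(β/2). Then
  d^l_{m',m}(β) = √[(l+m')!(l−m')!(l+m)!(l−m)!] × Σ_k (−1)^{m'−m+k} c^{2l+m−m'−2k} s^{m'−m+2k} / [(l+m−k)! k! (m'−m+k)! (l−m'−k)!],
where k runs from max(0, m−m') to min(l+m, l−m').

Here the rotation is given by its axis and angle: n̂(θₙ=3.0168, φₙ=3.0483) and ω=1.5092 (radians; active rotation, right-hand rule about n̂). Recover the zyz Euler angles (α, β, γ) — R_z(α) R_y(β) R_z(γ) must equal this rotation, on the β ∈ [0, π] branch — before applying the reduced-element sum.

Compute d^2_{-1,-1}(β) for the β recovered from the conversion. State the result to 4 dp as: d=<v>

d=0.9639

Axis–angle → zyz. n̂ = (sinθₙcosφₙ, sinθₙsinφₙ, cosθₙ) = (-0.123928, +0.011595, -0.992223), ω = 1.5092.
R = I cosω + sinω [n̂]ₓ + (1−cosω) n̂n̂ᵀ gives
  R = [+0.075970, +0.988993, +0.126968; -0.991690, +0.061684, +0.112896; +0.103821, -0.134490, +0.985461]
β = atan2(√(R₁₃²+R₂₃²), R₃₃) = 0.170729; α = atan2(R₂₃, R₁₃) mod 2π = 0.726799; γ = atan2(R₃₂, −R₃₁) mod 2π = 4.054977
d^2_{-1,-1}(β=0.1707) via the finite sum:
c=cos(0.170729/2)=0.996359, s=sin(0.170729/2)=0.085261; N=√[1·6·1·6]=6.000000
Admissible k: 0..1 (factorial args all ≥0)
  k=0: (−1)^0·6.0000/(6)·0.9964^4·0.0853^0 = +0.985514
  k=1: (−1)^1·6.0000/(2)·0.9964^2·0.0853^2 = -0.021650
d^2_{-1,-1}(0.1707) = +0.985514 -0.021650 = +0.963864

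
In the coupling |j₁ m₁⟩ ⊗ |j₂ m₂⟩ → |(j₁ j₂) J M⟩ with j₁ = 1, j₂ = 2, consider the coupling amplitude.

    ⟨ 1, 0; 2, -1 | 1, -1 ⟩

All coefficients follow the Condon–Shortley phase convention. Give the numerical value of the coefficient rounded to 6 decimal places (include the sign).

-0.547723

j₁+j₂−J=2  J+j₁−j₂=0  J−j₁+j₂=2  j₁+j₂+J+1=5
(j₁±m₁, j₂±m₂, J±M) = (1,1,1,3,0,2)
P² = 6/5
sum k=1..1:
  [1] −1/2 = -1/2
S = -1/2
C² = P²·S² = 3/10 ; C = -0.547723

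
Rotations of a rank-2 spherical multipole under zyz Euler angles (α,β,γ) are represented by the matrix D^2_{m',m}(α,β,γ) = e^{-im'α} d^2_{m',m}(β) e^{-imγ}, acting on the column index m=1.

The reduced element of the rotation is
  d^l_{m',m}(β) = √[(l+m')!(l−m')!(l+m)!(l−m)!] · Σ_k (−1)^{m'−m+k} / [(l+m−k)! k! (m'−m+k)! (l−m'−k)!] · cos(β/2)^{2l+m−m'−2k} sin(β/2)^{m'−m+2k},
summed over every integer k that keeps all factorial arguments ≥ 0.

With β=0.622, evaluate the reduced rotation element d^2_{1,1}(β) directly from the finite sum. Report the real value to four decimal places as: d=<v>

d^2_{1,1}(β=0.6220) via the finite sum:
With c≡cos(β/2)=0.952028 and s≡sin(β/2)=0.306011, N=[6·1·6·1]^{1/2}=6.000000
k∈{0,1} keeps every argument non-negative
  k=0: (−1)^0·6.0000/(6)·0.9520^4·0.3060^0 = +0.821484
  k=1: (−1)^1·6.0000/(2)·0.9520^2·0.3060^2 = -0.254621
d^2_{1,1}(0.6220) = +0.821484 -0.254621 = +0.566863

d=0.5669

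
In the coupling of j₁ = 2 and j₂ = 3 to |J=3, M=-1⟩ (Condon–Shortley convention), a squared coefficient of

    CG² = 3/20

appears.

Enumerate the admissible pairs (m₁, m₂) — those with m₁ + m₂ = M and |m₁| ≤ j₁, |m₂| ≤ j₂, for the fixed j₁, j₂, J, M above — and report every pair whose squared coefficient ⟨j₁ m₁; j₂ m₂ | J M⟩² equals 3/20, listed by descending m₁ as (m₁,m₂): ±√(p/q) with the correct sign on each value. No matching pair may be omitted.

Admissible pairs with m₁+m₂ = M = -1: (-2,1), (-1,0), (0,-1), (1,-2), (2,-3)
  (m₁,m₂)=(2,-3): CG² = 1/6, CG = +√(1/6)
  (m₁,m₂)=(1,-2): CG² = 1/4, CG = +√(1/4)
  (m₁,m₂)=(0,-1): CG² = 3/20, CG = −√(3/20)   ← matches the target
  (m₁,m₂)=(-1,0): CG² = 1/30, CG = −√(1/30)
  (m₁,m₂)=(-2,1): CG² = 2/5, CG = +√(2/5)
Pairs with CG² = 3/20: (0,-1): −√(3/20)

(0,-1): −√(3/20)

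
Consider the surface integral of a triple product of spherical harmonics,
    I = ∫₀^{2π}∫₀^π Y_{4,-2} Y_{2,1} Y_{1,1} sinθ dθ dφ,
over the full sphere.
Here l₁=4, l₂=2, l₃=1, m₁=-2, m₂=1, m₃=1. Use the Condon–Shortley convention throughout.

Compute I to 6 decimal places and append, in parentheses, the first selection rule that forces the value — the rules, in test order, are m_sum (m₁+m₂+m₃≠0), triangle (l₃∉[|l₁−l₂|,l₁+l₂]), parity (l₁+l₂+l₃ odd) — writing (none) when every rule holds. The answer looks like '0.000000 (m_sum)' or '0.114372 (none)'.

0.000000 (triangle)

l₃=1 ∉ [2,6] — triangle fails ⇒ I = 0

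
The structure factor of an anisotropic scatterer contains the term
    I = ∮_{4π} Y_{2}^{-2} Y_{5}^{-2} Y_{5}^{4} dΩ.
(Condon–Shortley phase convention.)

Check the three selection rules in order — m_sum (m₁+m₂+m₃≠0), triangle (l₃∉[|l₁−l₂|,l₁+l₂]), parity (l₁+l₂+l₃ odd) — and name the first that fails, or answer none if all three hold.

none

Σmᵢ = 0  ✓
l₃∈[|l₁−l₂|,l₁+l₂]=[3,7], have l₃=5  ✓
Σlᵢ = 12 ⇒ even  ✓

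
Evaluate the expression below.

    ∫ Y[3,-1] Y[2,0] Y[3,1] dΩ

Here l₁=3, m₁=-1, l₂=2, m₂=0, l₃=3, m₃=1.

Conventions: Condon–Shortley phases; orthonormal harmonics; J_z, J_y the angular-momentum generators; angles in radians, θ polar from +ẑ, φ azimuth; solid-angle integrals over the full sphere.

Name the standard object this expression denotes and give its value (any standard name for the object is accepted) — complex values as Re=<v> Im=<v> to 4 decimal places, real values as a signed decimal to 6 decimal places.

Gaunt coefficient, -0.126157

This is a Gaunt coefficient — the integral of a triple product of spherical harmonics over the sphere.
Checks pass: Σm=0; 8 even; l₃=3∈[1,5].
(2·3+1)(2·2+1)(2·3+1) = 245
Δ: 2! 4! 2! / 9! → 1/3780
sum: t=0:+1/24 t=1:−1/4 t=2:+1/24 = -1/6
3j²(3 2 3; 0 0 0) = Δ·Π!·Σ² = 4/105  (sign +1)
sum: t=0:+1/96 t=1:−1/6 t=2:+1/16 = -3/32
3j²(3 2 3; -1 0 1) = Δ·Π!·Σ² = 3/140  (sign -1)
combine: 4πI² = 245·4/105·3/140 = 1/5
take √, sign -1: I = -0.12615663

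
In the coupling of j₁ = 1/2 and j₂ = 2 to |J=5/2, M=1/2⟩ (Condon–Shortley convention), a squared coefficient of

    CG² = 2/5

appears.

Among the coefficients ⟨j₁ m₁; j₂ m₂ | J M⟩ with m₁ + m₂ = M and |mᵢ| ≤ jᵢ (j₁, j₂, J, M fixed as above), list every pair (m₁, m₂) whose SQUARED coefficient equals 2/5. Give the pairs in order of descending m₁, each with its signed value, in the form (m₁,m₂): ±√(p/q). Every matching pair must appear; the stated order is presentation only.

(-1/2,1): +√(2/5)

Admissible pairs with m₁+m₂ = M = 1/2: (-1/2,1), (1/2,0)
  (m₁,m₂)=(1/2,0): CG² = 3/5, CG = +√(3/5)
  (m₁,m₂)=(-1/2,1): CG² = 2/5, CG = +√(2/5)   ← matches the target
Pairs with CG² = 2/5: (-1/2,1): +√(2/5)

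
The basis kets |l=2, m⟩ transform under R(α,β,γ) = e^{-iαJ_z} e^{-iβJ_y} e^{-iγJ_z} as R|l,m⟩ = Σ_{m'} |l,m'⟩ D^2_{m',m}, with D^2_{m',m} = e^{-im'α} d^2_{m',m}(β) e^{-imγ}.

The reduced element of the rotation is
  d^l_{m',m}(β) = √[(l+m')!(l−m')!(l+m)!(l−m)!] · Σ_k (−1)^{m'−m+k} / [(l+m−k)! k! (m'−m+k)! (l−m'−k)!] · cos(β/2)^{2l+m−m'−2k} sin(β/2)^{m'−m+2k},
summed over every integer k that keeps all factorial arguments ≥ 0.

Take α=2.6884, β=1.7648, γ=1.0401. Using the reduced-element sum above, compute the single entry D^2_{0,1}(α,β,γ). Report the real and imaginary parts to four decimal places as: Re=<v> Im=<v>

D^2_{0,1}(2.6884,1.7648,1.0401) = e^{-i·0·2.6884}·d^2_{0,1}(1.7648)·e^{-i·1·1.0401}. Compute d first:
With c≡cos(β/2)=0.635300 and s≡sin(β/2)=0.772266, N=[2·2·6·1]^{1/2}=4.898979
k: max(0,(1)−(0))=1 … min(2+(1),2−(0))=2
  k=1: (−1)^0·4.8990/(2)·0.6353^3·0.7723^1 = +0.485041
  k=2: (−1)^1·4.8990/(2)·0.6353^1·0.7723^3 = -0.716728
d^2_{0,1}(1.7648) = +0.485041 -0.716728 = -0.231688
Attach z-rotation phases: D = e^{-i(0)(2.6884)}·(-0.231688)·e^{-i(1)(1.0401)} = -0.117265+0.199820i

Re=-0.1173 Im=0.1998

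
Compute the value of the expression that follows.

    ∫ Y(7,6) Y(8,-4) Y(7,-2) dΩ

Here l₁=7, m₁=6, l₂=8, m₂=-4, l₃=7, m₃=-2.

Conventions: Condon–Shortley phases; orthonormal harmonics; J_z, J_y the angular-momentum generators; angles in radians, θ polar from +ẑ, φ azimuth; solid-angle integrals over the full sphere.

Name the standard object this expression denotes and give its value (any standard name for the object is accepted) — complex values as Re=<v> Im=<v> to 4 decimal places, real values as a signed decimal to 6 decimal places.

Gaunt coefficient, -0.012185

This is a Gaunt coefficient — the integral of a triple product of spherical harmonics over the sphere.
Rules hold: Σm=0, L=22 even, 1≤7≤15.
N = 15·17·15 = 3825
Δ = 8!·6!·8!/23! = 1/22086194130
Racah Σ t=1..7: t=1:−1/18289152000 t=2:+1/248832000 t=3:−1/24883200 t=4:+1/11943936 t=5:−1/24883200 t=6:+1/248832000 t=7:−1/18289152000 = 11/975421440
⇒ 3j(7 8 7; 0 0 0)² = 1750/289731, sgn -1
Racah Σ t=0..1: t=0:+1/2786918400 t=1:−1/2612736000 = -1/41803776000
⇒ 3j(7 8 7; 6 -4 -2)² = 3/37145, sgn +1
4πI² = N·(3j₀)²·(3jₘ)² = 78750/42204149
I = -1·√(0.00186593/4π) = -0.01218548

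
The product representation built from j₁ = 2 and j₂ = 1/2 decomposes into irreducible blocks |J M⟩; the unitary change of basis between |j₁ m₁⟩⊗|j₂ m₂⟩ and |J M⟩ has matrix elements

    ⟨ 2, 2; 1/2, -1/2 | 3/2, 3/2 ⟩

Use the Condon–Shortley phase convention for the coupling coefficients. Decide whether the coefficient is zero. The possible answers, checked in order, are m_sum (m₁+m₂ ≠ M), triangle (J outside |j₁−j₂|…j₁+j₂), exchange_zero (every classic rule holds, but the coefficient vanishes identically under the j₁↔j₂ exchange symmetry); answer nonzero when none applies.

m-sum: m₁+m₂ = 2+(-1/2) = 3/2, M = 3/2  ✓
triangle: |j₁−j₂| = 3/2 ≤ J = 3/2 ≤ j₁+j₂ = 5/2  ✓
exchange: j₁≠j₂ or m₁≠m₂ — the exchange symmetry imposes no constraint here
value check: CG = +√(4/5) = +0.894427 ≠ 0

nonzero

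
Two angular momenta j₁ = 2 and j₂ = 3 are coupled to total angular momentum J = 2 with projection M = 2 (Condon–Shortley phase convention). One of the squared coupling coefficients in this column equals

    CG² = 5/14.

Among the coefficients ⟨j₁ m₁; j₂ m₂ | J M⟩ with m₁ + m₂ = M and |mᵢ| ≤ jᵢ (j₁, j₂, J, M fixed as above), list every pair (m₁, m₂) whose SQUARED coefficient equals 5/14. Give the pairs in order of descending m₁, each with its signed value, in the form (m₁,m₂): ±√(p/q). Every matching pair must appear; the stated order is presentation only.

Admissible pairs with m₁+m₂ = M = 2: (-1,3), (0,2), (1,1), (2,0)
  (m₁,m₂)=(2,0): CG² = 1/14, CG = +√(1/14)
  (m₁,m₂)=(1,1): CG² = 3/14, CG = −√(3/14)
  (m₁,m₂)=(0,2): CG² = 5/14, CG = +√(5/14)   ← matches the target
  (m₁,m₂)=(-1,3): CG² = 5/14, CG = −√(5/14)   ← matches the target
Pairs with CG² = 5/14: (0,2): +√(5/14); (-1,3): −√(5/14)

(0,2): +√(5/14); (-1,3): −√(5/14)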